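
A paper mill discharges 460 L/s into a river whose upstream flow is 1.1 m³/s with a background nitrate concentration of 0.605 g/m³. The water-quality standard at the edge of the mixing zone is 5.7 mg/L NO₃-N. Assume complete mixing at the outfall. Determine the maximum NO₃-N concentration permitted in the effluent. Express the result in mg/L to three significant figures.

460 L/s = 0.46 m³/s.
Mass balance: 5.7·1.56 = 0.46·Cₑ + 1.1·0.605.
Cₑ = (8.892 − 0.6655) / 0.46 = 17.88 mg/L.

17.9 mg/L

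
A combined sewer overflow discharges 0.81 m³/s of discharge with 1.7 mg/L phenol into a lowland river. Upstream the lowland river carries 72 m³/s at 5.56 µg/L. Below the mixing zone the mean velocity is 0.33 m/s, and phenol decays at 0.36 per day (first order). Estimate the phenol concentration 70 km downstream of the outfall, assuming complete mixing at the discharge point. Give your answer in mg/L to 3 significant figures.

0.0101 mg/L

5.56 µg/L = 0.00556 mg/L.
After complete mixing, C₀ = (0.81·1.7 + 72·0.00556) / 72.81 = 0.02441 mg/L.
Travel time t = 7e+04 m / 0.33 m/s = 2.121e+05 s = 2.455 d.
C = 0.02441·exp(−0.36·2.455) = 0.02441·0.4132 = 0.01009 mg/L.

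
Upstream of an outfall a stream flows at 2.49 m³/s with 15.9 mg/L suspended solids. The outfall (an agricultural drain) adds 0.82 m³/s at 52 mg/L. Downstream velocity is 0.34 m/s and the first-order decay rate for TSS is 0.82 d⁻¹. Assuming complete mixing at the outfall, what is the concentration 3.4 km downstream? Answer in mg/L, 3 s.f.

After complete mixing, C₀ = (0.82·52 + 2.49·15.9) / 3.31 = 24.84 mg/L.
Travel time t = 3400 m / 0.34 m/s = 1e+04 s = 0.1157 d.
C = 24.84·exp(−0.82·0.1157) = 24.84·0.9095 = 22.59 mg/L.

22.6 mg/L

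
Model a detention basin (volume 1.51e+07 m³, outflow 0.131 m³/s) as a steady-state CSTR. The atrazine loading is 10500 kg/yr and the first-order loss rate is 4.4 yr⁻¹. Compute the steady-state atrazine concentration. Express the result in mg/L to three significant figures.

0.149 mg/L

Outflow Q = 0.131 m³/s × 3.156e+07 s/yr = 4.134e+06 m³/yr.
Steady-state CSTR mass balance: W = Q·C + k·V·C, so C = W/(Q + kV).
Q + kV = 4.134e+06 + 4.4·1.51e+07 = 7.057e+07 m³/yr.
C = 10500/7.057e+07 = 0.0001488 kg/m³ = 0.1488 mg/L.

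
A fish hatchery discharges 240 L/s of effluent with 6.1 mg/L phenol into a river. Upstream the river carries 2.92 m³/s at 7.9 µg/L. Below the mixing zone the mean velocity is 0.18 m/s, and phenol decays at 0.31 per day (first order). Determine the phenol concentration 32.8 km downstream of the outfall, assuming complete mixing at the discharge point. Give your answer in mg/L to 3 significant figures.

240 L/s = 0.24 m³/s.
7.9 µg/L = 0.0079 mg/L.
After complete mixing, C₀ = (0.24·6.1 + 2.92·0.0079) / 3.16 = 0.4706 mg/L.
Travel time t = 3.28e+04 m / 0.18 m/s = 1.822e+05 s = 2.109 d.
C = 0.4706·exp(−0.31·2.109) = 0.4706·0.5201 = 0.2447 mg/L.

0.245 mg/L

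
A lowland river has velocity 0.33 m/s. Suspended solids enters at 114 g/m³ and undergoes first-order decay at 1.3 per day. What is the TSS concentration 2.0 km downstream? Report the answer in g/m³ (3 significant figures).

104 g/m³

Travel time t = 2.0 km / 0.33 m/s = 2000/0.33 = 6061 s = 0.07015 d.
First-order decay: C = 114·exp(−1.3·0.07015) = 114·0.9128 = 104.1 g/m³.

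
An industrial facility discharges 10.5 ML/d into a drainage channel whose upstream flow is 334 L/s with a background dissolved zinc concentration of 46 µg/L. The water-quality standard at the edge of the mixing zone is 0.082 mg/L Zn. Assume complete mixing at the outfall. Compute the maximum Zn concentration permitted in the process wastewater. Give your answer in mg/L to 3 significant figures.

10.5 ML/d = 0.1215 m³/s.
334 L/s = 0.334 m³/s.
46 µg/L = 0.046 mg/L.
Mass balance: 0.082·0.4555 = 0.1215·Cₑ + 0.334·0.046.
Cₑ = (0.03735 − 0.01536) / 0.1215 = 0.1809 mg/L.

0.181 mg/L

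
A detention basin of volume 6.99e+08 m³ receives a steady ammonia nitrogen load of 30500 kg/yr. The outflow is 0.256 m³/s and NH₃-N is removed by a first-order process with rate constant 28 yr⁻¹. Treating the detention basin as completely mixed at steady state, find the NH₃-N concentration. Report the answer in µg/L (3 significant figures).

1.56 µg/L

Outflow Q = 0.256 m³/s × 3.156e+07 s/yr = 8.079e+06 m³/yr.
Steady-state CSTR mass balance: W = Q·C + k·V·C, so C = W/(Q + kV).
Q + kV = 8.079e+06 + 28·6.99e+08 = 1.958e+10 m³/yr.
C = 30500/1.958e+10 = 1.558e-06 kg/m³ = 0.001558 mg/L = 1.558 µg/L.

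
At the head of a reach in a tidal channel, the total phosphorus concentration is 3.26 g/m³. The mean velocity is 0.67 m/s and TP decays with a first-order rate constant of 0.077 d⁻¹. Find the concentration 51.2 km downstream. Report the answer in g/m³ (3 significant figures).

3.05 g/m³

Travel time t = 51.2 km / 0.67 m/s = 5.12e+04/0.67 = 7.642e+04 s = 0.8845 d.
First-order decay: C = 3.26·exp(−0.077·0.8845) = 3.26·0.9342 = 3.045 g/m³.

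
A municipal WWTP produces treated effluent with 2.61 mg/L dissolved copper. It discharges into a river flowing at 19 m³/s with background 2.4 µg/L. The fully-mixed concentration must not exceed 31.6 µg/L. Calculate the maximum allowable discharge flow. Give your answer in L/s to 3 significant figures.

215 L/s

2.4 µg/L = 0.0024 mg/L.
31.6 µg/L = 0.0316 mg/L.
Mass balance at complete mixing: C_std·(Q_w + Q_r) = Q_w·C_e + Q_r·C_b.
Rearranging, Q_w = Q_r·(C_std − C_b)/(C_e − C_std) = 19·(0.0316 − 0.0024) / (2.61 − 0.0316) = 0.2152 m³/s.
= 215.2 L/s.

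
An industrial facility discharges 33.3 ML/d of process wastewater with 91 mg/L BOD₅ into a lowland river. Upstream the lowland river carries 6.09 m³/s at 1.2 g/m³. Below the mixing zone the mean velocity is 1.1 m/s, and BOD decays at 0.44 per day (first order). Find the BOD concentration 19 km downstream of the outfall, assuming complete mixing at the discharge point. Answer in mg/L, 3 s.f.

33.3 ML/d = 0.3854 m³/s.
After complete mixing, C₀ = (0.3854·91 + 6.09·1.2) / 6.475 = 6.545 mg/L.
Travel time t = 1.9e+04 m / 1.1 m/s = 1.727e+04 s = 0.1999 d.
C = 6.545·exp(−0.44·0.1999) = 6.545·0.9158 = 5.994 mg/L.

5.99 mg/L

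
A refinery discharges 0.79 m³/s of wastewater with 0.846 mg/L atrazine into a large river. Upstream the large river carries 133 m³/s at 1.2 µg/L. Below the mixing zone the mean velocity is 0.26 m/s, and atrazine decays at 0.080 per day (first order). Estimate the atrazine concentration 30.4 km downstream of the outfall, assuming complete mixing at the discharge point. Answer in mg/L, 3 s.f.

1.2 µg/L = 0.0012 mg/L.
After complete mixing, C₀ = (0.79·0.846 + 133·0.0012) / 133.8 = 0.006188 mg/L.
Travel time t = 3.04e+04 m / 0.26 m/s = 1.169e+05 s = 1.353 d.
C = 0.006188·exp(−0.080·1.353) = 0.006188·0.8974 = 0.005553 mg/L.

0.00555 mg/L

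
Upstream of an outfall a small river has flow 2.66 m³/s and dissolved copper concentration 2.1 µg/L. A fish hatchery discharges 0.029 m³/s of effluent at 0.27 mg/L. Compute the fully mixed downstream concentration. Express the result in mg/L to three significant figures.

0.00499 mg/L

2.1 µg/L = 0.0021 mg/L.
Flow-weighted mixing gives C = (0.029·0.27 + 2.66·0.0021) / (0.029 + 2.66) = 0.01342/2.689 = 0.004989 mg/L.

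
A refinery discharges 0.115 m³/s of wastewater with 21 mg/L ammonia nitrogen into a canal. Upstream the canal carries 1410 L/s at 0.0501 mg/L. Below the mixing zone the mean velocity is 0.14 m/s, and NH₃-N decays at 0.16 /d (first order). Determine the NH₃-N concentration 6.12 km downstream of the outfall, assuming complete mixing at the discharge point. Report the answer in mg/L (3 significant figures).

1.50 mg/L

1410 L/s = 1.41 m³/s.
After complete mixing, C₀ = (0.115·21 + 1.41·0.0501) / 1.525 = 1.63 mg/L.
Travel time t = 6120 m / 0.14 m/s = 4.371e+04 s = 0.506 d.
C = 1.63·exp(−0.16·0.506) = 1.63·0.9222 = 1.503 mg/L.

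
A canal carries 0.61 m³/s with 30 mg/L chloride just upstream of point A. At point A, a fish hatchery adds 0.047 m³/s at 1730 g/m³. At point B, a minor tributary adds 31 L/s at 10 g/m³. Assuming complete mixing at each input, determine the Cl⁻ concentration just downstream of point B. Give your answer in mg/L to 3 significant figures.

145 mg/L

After input A: C = (0.61·30 + 0.047·1730) / 0.657 = 151.6 mg/L.
31 L/s = 0.031 m³/s.
After input B: C = (0.657·151.6 + 0.031·10) / 0.688 = 145.2 mg/L.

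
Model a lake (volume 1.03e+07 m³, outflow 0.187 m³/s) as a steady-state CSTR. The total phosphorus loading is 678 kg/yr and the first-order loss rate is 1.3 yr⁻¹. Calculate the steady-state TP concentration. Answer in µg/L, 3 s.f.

35.1 µg/L

Outflow Q = 0.187 m³/s × 3.156e+07 s/yr = 5.901e+06 m³/yr.
Steady-state CSTR mass balance: W = Q·C + k·V·C, so C = W/(Q + kV).
Q + kV = 5.901e+06 + 1.3·1.03e+07 = 1.929e+07 m³/yr.
C = 678/1.929e+07 = 3.515e-05 kg/m³ = 0.03515 mg/L = 35.15 µg/L.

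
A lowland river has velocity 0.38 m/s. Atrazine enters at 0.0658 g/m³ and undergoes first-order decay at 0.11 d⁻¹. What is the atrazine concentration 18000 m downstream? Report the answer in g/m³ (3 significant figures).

0.0619 g/m³

Travel time t = 18000 m / 0.38 m/s = 1.8e+04/0.38 = 4.737e+04 s = 0.5482 d.
First-order decay: C = 0.0658·exp(−0.11·0.5482) = 0.0658·0.9415 = 0.06195 g/m³.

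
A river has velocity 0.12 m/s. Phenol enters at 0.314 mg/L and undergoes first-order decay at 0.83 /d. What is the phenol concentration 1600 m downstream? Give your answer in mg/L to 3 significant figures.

Travel time t = 1600 m / 0.12 m/s = 1600/0.12 = 1.333e+04 s = 0.1543 d.
First-order decay: C = 0.314·exp(−0.83·0.1543) = 0.314·0.8798 = 0.2763 mg/L.

0.276 mg/L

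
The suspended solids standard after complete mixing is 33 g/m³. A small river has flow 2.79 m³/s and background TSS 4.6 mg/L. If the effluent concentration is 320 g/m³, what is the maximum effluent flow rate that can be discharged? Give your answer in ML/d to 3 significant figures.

Mass balance at complete mixing: C_std·(Q_w + Q_r) = Q_w·C_e + Q_r·C_b.
Rearranging, Q_w = Q_r·(C_std − C_b)/(C_e − C_std) = 2.79·(33 − 4.6) / (320 − 33) = 0.2761 m³/s.
= 23.85 ML/d.

23.9 ML/d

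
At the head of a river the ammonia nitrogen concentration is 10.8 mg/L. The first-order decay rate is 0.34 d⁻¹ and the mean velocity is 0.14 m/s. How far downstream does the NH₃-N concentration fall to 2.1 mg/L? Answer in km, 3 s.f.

58.3 km

From C = C₀·e^(−kt), t = ln(C₀/C)/k = ln(10.8/2.1)/0.34 = 1.638/0.34 = 4.816 d.
Distance = v·t = 0.14 m/s × 4.161e+05 s = 5.826e+04 m = 58.26 km.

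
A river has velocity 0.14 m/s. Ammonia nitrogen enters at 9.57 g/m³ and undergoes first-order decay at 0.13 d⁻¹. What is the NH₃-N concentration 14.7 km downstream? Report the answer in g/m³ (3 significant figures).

Travel time t = 14.7 km / 0.14 m/s = 1.47e+04/0.14 = 1.05e+05 s = 1.215 d.
First-order decay: C = 9.57·exp(−0.13·1.215) = 9.57·0.8539 = 8.171 g/m³.

8.17 g/m³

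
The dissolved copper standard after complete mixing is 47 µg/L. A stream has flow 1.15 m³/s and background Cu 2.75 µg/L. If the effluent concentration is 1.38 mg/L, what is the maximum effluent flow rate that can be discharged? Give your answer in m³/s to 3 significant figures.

2.75 µg/L = 0.00275 mg/L.
47 µg/L = 0.047 mg/L.
Mass balance at complete mixing: C_std·(Q_w + Q_r) = Q_w·C_e + Q_r·C_b.
Rearranging, Q_w = Q_r·(C_std − C_b)/(C_e − C_std) = 1.15·(0.047 − 0.00275) / (1.38 − 0.047) = 0.03818 m³/s.

0.0382 m³/s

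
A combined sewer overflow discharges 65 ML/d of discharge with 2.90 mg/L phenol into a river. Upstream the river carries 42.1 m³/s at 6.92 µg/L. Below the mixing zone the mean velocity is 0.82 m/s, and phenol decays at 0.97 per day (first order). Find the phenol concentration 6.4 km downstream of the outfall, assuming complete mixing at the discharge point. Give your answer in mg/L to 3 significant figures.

0.0529 mg/L

65 ML/d = 0.7523 m³/s.
6.92 µg/L = 0.00692 mg/L.
After complete mixing, C₀ = (0.7523·2.9 + 42.1·0.00692) / 42.85 = 0.05771 mg/L.
Travel time t = 6400 m / 0.82 m/s = 7805 s = 0.09033 d.
C = 0.05771·exp(−0.97·0.09033) = 0.05771·0.9161 = 0.05287 mg/L.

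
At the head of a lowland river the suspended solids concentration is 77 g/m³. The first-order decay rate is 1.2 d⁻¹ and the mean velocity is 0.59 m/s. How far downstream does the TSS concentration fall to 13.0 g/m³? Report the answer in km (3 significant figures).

From C = C₀·e^(−kt), t = ln(C₀/C)/k = ln(77/13.0)/1.2 = 1.779/1.2 = 1.482 d.
Distance = v·t = 0.59 m/s × 1.281e+05 s = 7.557e+04 m = 75.57 km.

75.6 km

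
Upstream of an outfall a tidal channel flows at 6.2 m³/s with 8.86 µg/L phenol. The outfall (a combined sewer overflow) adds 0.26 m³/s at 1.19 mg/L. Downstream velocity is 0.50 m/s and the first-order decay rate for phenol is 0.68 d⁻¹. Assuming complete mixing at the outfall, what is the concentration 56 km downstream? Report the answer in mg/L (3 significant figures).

0.0234 mg/L

8.86 µg/L = 0.00886 mg/L.
After complete mixing, C₀ = (0.26·1.19 + 6.2·0.00886) / 6.46 = 0.0564 mg/L.
Travel time t = 5.6e+04 m / 0.50 m/s = 1.12e+05 s = 1.296 d.
C = 0.0564·exp(−0.68·1.296) = 0.0564·0.4142 = 0.02336 mg/L.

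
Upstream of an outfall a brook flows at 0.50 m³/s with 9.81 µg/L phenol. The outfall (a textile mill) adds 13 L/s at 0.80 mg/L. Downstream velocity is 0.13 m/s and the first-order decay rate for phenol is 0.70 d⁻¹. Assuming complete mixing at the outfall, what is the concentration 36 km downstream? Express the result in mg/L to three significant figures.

0.00316 mg/L

13 L/s = 0.013 m³/s.
9.81 µg/L = 0.00981 mg/L.
After complete mixing, C₀ = (0.013·0.8 + 0.5·0.00981) / 0.513 = 0.02983 mg/L.
Travel time t = 3.6e+04 m / 0.13 m/s = 2.769e+05 s = 3.205 d.
C = 0.02983·exp(−0.70·3.205) = 0.02983·0.1061 = 0.003165 mg/L.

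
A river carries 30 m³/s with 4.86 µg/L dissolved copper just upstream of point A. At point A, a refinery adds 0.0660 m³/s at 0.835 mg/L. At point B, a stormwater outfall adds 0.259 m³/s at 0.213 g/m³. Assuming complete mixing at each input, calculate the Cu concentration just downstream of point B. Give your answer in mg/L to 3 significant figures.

0.00844 mg/L

4.86 µg/L = 0.00486 mg/L.
After input A: C = (30·0.00486 + 0.066·0.835) / 30.07 = 0.006682 mg/L.
After input B: C = (30.07·0.006682 + 0.259·0.213) / 30.32 = 0.008444 mg/L.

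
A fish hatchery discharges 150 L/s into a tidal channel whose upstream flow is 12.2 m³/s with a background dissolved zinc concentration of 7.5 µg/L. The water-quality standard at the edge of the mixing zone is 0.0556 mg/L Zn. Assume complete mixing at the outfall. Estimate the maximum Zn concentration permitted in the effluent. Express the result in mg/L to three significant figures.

150 L/s = 0.15 m³/s.
7.5 µg/L = 0.0075 mg/L.
Mass balance: 0.0556·12.35 = 0.15·Cₑ + 12.2·0.0075.
Cₑ = (0.6867 − 0.0915) / 0.15 = 3.968 mg/L.

3.97 mg/L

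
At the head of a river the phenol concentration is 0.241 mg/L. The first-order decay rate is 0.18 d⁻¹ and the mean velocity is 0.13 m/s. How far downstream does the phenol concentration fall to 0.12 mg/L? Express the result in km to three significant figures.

From C = C₀·e^(−kt), t = ln(C₀/C)/k = ln(0.241/0.12)/0.18 = 0.6973/0.18 = 3.874 d.
Distance = v·t = 0.13 m/s × 3.347e+05 s = 4.351e+04 m = 43.51 km.

43.5 km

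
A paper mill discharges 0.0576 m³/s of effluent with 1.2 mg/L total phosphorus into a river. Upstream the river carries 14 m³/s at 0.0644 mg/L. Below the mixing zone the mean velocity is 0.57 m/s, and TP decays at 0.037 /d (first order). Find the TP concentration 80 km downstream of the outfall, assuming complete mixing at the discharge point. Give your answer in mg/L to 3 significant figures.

After complete mixing, C₀ = (0.0576·1.2 + 14·0.0644) / 14.06 = 0.06905 mg/L.
Travel time t = 8e+04 m / 0.57 m/s = 1.404e+05 s = 1.624 d.
C = 0.06905·exp(−0.037·1.624) = 0.06905·0.9417 = 0.06502 mg/L.

0.0650 mg/L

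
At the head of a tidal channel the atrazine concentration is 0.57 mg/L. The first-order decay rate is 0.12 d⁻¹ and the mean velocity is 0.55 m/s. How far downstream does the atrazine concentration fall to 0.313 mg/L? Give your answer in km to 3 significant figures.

237 km

From C = C₀·e^(−kt), t = ln(C₀/C)/k = ln(0.57/0.313)/0.12 = 0.5994/0.12 = 4.995 d.
Distance = v·t = 0.55 m/s × 4.316e+05 s = 2.374e+05 m = 237.4 km.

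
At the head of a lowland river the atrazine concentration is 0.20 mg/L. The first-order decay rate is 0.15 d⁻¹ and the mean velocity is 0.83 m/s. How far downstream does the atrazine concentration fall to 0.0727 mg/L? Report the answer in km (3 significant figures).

484 km

From C = C₀·e^(−kt), t = ln(C₀/C)/k = ln(0.20/0.0727)/0.15 = 1.012/0.15 = 6.747 d.
Distance = v·t = 0.83 m/s × 5.829e+05 s = 4.838e+05 m = 483.8 km.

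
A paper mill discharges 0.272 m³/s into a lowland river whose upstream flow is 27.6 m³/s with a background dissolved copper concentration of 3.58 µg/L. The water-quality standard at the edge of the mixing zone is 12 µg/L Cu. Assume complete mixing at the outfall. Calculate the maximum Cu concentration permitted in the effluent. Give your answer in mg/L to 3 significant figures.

0.866 mg/L

3.58 µg/L = 0.00358 mg/L.
12 µg/L = 0.012 mg/L.
Mass balance: 0.012·27.87 = 0.272·Cₑ + 27.6·0.00358.
Cₑ = (0.3345 − 0.09881) / 0.272 = 0.8664 mg/L.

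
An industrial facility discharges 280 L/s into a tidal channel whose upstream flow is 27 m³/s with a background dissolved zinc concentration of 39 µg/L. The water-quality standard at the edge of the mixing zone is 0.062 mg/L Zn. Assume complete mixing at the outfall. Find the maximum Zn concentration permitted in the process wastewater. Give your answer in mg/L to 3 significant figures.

2.28 mg/L

280 L/s = 0.28 m³/s.
39 µg/L = 0.039 mg/L.
Mass balance: 0.062·27.28 = 0.28·Cₑ + 27·0.039.
Cₑ = (1.691 − 1.053) / 0.28 = 2.28 mg/L.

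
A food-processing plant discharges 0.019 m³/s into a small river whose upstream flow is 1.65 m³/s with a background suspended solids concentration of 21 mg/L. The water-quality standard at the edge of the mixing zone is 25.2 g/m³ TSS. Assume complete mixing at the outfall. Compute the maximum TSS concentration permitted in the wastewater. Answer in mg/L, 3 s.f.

Mass balance: 25.2·1.669 = 0.019·Cₑ + 1.65·21.
Cₑ = (42.06 − 34.65) / 0.019 = 389.9 mg/L.

390 mg/L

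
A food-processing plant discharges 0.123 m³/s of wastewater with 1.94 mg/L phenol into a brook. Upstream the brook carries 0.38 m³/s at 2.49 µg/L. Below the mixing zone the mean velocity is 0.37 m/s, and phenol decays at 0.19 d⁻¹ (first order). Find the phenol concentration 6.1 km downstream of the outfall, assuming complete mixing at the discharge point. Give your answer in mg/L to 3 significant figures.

0.459 mg/L

2.49 µg/L = 0.00249 mg/L.
After complete mixing, C₀ = (0.123·1.94 + 0.38·0.00249) / 0.503 = 0.4763 mg/L.
Travel time t = 6100 m / 0.37 m/s = 1.649e+04 s = 0.1908 d.
C = 0.4763·exp(−0.19·0.1908) = 0.4763·0.9644 = 0.4593 mg/L.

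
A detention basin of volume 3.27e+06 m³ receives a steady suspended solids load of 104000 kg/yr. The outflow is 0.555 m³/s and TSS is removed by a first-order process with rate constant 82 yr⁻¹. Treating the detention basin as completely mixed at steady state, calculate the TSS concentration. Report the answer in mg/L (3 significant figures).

Outflow Q = 0.555 m³/s × 3.156e+07 s/yr = 1.751e+07 m³/yr.
Steady-state CSTR mass balance: W = Q·C + k·V·C, so C = W/(Q + kV).
Q + kV = 1.751e+07 + 82·3.27e+06 = 2.857e+08 m³/yr.
C = 104000/2.857e+08 = 0.0003641 kg/m³ = 0.3641 mg/L.

0.364 mg/L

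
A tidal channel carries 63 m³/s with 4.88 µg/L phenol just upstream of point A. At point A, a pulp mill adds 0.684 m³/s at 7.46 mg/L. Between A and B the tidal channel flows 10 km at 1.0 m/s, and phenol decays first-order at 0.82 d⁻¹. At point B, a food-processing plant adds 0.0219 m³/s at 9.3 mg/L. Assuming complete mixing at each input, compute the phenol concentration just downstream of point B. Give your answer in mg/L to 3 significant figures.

0.0804 mg/L

4.88 µg/L = 0.00488 mg/L.
After input A: C = (63·0.00488 + 0.684·7.46) / 63.68 = 0.08495 mg/L.
Over the 10 km reach to input B (t = 1e+04 s = 0.1157 d), decay gives C = 0.08495·exp(−0.82·0.1157) = 0.07726 mg/L.
After input B: C = (63.68·0.07726 + 0.0219·9.3) / 63.71 = 0.08043 mg/L.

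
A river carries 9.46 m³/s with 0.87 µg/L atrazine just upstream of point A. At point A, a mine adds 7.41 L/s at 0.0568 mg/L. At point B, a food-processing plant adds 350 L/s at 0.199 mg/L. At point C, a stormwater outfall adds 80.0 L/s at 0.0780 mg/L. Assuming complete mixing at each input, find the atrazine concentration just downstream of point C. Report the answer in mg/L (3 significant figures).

0.87 µg/L = 0.00087 mg/L.
7.41 L/s = 0.00741 m³/s.
After input A: C = (9.46·0.00087 + 0.00741·0.0568) / 9.467 = 0.0009138 mg/L.
350 L/s = 0.35 m³/s.
After input B: C = (9.467·0.0009138 + 0.35·0.199) / 9.817 = 0.007976 mg/L.
80.0 L/s = 0.08 m³/s.
After input C: C = (9.817·0.007976 + 0.08·0.078) / 9.897 = 0.008542 mg/L.

0.00854 mg/L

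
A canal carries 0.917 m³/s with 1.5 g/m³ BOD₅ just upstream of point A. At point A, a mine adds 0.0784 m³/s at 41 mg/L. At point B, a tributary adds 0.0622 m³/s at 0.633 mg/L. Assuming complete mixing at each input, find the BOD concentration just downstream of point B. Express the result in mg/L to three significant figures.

4.38 mg/L

After input A: C = (0.917·1.5 + 0.0784·41) / 0.9954 = 4.611 mg/L.
After input B: C = (0.9954·4.611 + 0.0622·0.633) / 1.058 = 4.377 mg/L.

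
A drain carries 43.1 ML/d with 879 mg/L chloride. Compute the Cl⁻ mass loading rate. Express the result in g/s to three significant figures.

438 g/s

43.1 ML/d = 0.4988 m³/s.
Mass flux = Q·C = 0.4988 m³/s × 879 g/m³ = 438.5 g/s.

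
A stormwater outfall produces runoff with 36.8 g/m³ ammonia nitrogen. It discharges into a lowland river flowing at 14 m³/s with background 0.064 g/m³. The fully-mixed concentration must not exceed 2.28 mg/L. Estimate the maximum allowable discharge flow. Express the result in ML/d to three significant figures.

Mass balance at complete mixing: C_std·(Q_w + Q_r) = Q_w·C_e + Q_r·C_b.
Rearranging, Q_w = Q_r·(C_std − C_b)/(C_e − C_std) = 14·(2.28 − 0.064) / (36.8 − 2.28) = 0.8987 m³/s.
= 77.65 ML/d.

77.6 ML/d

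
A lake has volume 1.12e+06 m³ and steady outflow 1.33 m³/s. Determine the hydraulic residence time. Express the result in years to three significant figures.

0.0267 yr

Q = 1.33 m³/s × 3.156e+07 s/yr = 4.197e+07 m³/yr.
Hydraulic residence time τ = V/Q = 1.12e+06/4.197e+07 = 0.02668 yr.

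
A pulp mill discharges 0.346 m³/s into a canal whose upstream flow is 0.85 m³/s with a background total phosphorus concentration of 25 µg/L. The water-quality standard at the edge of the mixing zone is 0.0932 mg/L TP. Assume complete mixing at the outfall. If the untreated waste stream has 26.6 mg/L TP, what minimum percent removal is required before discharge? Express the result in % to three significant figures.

99.0 %

25 µg/L = 0.025 mg/L.
Mass balance: 0.0932·1.196 = 0.346·Cₑ + 0.85·0.025.
Cₑ = (0.1115 − 0.02125) / 0.346 = 0.2607 mg/L.
Required removal = 1 − 0.2607/26.6 = 99.02 %.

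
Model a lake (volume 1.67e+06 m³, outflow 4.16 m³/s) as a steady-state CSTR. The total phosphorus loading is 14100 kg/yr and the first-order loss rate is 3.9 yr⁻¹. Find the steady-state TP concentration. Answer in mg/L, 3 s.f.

0.102 mg/L

Outflow Q = 4.16 m³/s × 3.156e+07 s/yr = 1.313e+08 m³/yr.
Steady-state CSTR mass balance: W = Q·C + k·V·C, so C = W/(Q + kV).
Q + kV = 1.313e+08 + 3.9·1.67e+06 = 1.378e+08 m³/yr.
C = 14100/1.378e+08 = 0.0001023 kg/m³ = 0.1023 mg/L.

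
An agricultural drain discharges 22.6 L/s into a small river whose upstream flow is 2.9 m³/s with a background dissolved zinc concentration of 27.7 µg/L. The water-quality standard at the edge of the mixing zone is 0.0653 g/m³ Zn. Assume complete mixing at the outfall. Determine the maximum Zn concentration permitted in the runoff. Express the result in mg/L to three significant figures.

4.89 mg/L

22.6 L/s = 0.0226 m³/s.
27.7 µg/L = 0.0277 mg/L.
Mass balance: 0.0653·2.923 = 0.0226·Cₑ + 2.9·0.0277.
Cₑ = (0.1908 − 0.08033) / 0.0226 = 4.89 mg/L.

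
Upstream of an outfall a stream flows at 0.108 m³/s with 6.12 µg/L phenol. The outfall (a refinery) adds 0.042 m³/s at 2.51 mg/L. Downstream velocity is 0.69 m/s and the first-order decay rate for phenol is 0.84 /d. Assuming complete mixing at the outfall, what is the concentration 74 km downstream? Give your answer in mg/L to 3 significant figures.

0.249 mg/L

6.12 µg/L = 0.00612 mg/L.
After complete mixing, C₀ = (0.042·2.51 + 0.108·0.00612) / 0.15 = 0.7072 mg/L.
Travel time t = 7.4e+04 m / 0.69 m/s = 1.072e+05 s = 1.241 d.
C = 0.7072·exp(−0.84·1.241) = 0.7072·0.3525 = 0.2493 mg/L.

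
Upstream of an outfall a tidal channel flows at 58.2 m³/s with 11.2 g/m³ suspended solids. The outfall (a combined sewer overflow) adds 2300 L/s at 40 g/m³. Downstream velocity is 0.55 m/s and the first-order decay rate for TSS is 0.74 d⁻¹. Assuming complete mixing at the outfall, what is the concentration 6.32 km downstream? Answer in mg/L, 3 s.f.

2300 L/s = 2.3 m³/s.
After complete mixing, C₀ = (2.3·40 + 58.2·11.2) / 60.5 = 12.29 mg/L.
Travel time t = 6320 m / 0.55 m/s = 1.149e+04 s = 0.133 d.
C = 12.29·exp(−0.74·0.133) = 12.29·0.9063 = 11.14 mg/L.

11.1 mg/L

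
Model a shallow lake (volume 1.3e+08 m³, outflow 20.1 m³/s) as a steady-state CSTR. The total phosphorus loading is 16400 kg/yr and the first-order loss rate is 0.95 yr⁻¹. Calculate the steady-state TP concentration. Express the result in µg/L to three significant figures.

Outflow Q = 20.1 m³/s × 3.156e+07 s/yr = 6.343e+08 m³/yr.
Steady-state CSTR mass balance: W = Q·C + k·V·C, so C = W/(Q + kV).
Q + kV = 6.343e+08 + 0.95·1.3e+08 = 7.578e+08 m³/yr.
C = 16400/7.578e+08 = 2.164e-05 kg/m³ = 0.02164 mg/L = 21.64 µg/L.

21.6 µg/L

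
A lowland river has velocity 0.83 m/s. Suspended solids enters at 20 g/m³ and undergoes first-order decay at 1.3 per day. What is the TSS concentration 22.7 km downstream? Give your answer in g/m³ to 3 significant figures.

Travel time t = 22.7 km / 0.83 m/s = 2.27e+04/0.83 = 2.735e+04 s = 0.3165 d.
First-order decay: C = 20·exp(−1.3·0.3165) = 20·0.6627 = 13.25 g/m³.

13.3 g/m³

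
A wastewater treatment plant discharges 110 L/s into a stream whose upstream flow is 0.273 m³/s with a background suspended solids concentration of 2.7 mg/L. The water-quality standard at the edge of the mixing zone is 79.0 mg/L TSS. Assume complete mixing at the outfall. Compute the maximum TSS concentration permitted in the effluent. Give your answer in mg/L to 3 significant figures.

268 mg/L

110 L/s = 0.11 m³/s.
Mass balance: 79·0.383 = 0.11·Cₑ + 0.273·2.7.
Cₑ = (30.26 − 0.7371) / 0.11 = 268.4 mg/L.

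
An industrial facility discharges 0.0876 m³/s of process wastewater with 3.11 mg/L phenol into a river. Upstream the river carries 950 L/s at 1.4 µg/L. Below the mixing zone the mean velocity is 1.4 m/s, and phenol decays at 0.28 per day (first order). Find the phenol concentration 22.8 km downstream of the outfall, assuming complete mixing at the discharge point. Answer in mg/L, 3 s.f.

950 L/s = 0.95 m³/s.
1.4 µg/L = 0.0014 mg/L.
After complete mixing, C₀ = (0.0876·3.11 + 0.95·0.0014) / 1.038 = 0.2638 mg/L.
Travel time t = 2.28e+04 m / 1.4 m/s = 1.629e+04 s = 0.1885 d.
C = 0.2638·exp(−0.28·0.1885) = 0.2638·0.9486 = 0.2503 mg/L.

0.250 mg/L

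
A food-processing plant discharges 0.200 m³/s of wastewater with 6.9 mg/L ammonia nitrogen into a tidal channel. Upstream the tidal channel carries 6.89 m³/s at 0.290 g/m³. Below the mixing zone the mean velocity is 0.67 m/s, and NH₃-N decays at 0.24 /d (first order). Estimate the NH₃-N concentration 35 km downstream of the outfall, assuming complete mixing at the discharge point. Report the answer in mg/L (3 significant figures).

0.412 mg/L

After complete mixing, C₀ = (0.2·6.9 + 6.89·0.29) / 7.09 = 0.4765 mg/L.
Travel time t = 3.5e+04 m / 0.67 m/s = 5.224e+04 s = 0.6046 d.
C = 0.4765·exp(−0.24·0.6046) = 0.4765·0.8649 = 0.4121 mg/L.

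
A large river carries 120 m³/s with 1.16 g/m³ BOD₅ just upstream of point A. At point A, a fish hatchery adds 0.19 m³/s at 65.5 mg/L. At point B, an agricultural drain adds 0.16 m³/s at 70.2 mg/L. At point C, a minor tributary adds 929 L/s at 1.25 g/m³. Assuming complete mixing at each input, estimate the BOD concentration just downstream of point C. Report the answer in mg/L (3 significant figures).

After input A: C = (120·1.16 + 0.19·65.5) / 120.2 = 1.262 mg/L.
After input B: C = (120.2·1.262 + 0.16·70.2) / 120.3 = 1.353 mg/L.
929 L/s = 0.929 m³/s.
After input C: C = (120.3·1.353 + 0.929·1.25) / 121.3 = 1.353 mg/L.

1.35 mg/L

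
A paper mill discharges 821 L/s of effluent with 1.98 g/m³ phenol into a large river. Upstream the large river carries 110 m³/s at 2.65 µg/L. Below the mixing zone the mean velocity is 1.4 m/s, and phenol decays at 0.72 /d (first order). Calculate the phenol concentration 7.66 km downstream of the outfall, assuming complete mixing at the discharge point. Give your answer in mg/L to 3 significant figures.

821 L/s = 0.821 m³/s.
2.65 µg/L = 0.00265 mg/L.
After complete mixing, C₀ = (0.821·1.98 + 110·0.00265) / 110.8 = 0.0173 mg/L.
Travel time t = 7660 m / 1.4 m/s = 5471 s = 0.06333 d.
C = 0.0173·exp(−0.72·0.06333) = 0.0173·0.9554 = 0.01653 mg/L.

0.0165 mg/L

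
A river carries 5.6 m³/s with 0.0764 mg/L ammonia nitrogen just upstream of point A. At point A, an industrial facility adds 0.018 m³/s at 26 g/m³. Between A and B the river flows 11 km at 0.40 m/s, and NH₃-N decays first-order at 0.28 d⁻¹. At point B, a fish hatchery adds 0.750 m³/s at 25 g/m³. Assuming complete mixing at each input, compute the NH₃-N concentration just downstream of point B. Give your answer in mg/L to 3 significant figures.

3.07 mg/L

After input A: C = (5.6·0.0764 + 0.018·26) / 5.618 = 0.1595 mg/L.
Over the 11 km reach to input B (t = 2.75e+04 s = 0.3183 d), decay gives C = 0.1595·exp(−0.28·0.3183) = 0.1459 mg/L.
After input B: C = (5.618·0.1459 + 0.75·25) / 6.368 = 3.073 mg/L.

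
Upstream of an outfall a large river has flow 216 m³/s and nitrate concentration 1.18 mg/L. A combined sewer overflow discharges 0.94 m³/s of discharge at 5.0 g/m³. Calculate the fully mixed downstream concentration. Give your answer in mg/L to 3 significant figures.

1.20 mg/L

Conservation of mass across the mixing zone: C = (0.94·5 + 216·1.18) / (0.94 + 216) = 259.6/216.9 = 1.197 mg/L.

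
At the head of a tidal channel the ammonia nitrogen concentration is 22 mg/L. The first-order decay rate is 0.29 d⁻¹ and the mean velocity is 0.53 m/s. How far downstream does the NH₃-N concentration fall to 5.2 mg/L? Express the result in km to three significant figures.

228 km

From C = C₀·e^(−kt), t = ln(C₀/C)/k = ln(22/5.2)/0.29 = 1.442/0.29 = 4.974 d.
Distance = v·t = 0.53 m/s × 4.297e+05 s = 2.278e+05 m = 227.8 km.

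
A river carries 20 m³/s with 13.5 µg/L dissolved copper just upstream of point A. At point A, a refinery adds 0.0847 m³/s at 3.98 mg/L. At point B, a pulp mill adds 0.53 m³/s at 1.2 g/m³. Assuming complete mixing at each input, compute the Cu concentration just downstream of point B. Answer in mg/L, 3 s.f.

0.0603 mg/L

13.5 µg/L = 0.0135 mg/L.
After input A: C = (20·0.0135 + 0.0847·3.98) / 20.08 = 0.03023 mg/L.
After input B: C = (20.08·0.03023 + 0.53·1.2) / 20.61 = 0.0603 mg/L.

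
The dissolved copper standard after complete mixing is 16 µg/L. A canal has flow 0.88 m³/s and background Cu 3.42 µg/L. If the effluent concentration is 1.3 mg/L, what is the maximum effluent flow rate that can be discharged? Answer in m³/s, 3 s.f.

3.42 µg/L = 0.00342 mg/L.
16 µg/L = 0.016 mg/L.
Mass balance at complete mixing: C_std·(Q_w + Q_r) = Q_w·C_e + Q_r·C_b.
Rearranging, Q_w = Q_r·(C_std − C_b)/(C_e − C_std) = 0.88·(0.016 − 0.00342) / (1.3 − 0.016) = 0.008622 m³/s.

0.00862 m³/s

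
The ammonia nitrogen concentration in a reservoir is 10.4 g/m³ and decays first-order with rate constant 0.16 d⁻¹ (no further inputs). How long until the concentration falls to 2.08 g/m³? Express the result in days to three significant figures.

t = ln(C₀/C)/k = ln(10.4/2.08)/0.16 = 1.609/0.16 = 10.06 d.

10.1 d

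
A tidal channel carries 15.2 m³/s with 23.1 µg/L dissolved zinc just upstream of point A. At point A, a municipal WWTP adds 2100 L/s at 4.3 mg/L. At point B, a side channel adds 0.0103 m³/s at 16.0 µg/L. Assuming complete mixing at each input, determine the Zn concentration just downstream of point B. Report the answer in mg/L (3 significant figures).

23.1 µg/L = 0.0231 mg/L.
2100 L/s = 2.1 m³/s.
After input A: C = (15.2·0.0231 + 2.1·4.3) / 17.3 = 0.5423 mg/L.
16.0 µg/L = 0.016 mg/L.
After input B: C = (17.3·0.5423 + 0.0103·0.016) / 17.31 = 0.5419 mg/L.

0.542 mg/L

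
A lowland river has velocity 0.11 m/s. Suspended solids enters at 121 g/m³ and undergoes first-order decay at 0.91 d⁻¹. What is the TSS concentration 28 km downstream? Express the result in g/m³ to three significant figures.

Travel time t = 28 km / 0.11 m/s = 2.8e+04/0.11 = 2.545e+05 s = 2.946 d.
First-order decay: C = 121·exp(−0.91·2.946) = 121·0.0685 = 8.288 g/m³.

8.29 g/m³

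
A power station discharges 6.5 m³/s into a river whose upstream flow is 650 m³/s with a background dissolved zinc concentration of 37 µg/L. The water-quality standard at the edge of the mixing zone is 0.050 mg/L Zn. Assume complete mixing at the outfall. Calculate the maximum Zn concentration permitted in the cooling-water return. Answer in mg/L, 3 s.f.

37 µg/L = 0.037 mg/L.
Mass balance: 0.05·656.5 = 6.5·Cₑ + 650·0.037.
Cₑ = (32.83 − 24.05) / 6.5 = 1.35 mg/L.

1.35 mg/L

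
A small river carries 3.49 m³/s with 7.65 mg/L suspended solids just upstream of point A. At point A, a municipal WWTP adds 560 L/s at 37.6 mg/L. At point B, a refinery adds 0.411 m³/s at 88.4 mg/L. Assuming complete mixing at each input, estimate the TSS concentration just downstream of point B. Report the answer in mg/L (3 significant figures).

560 L/s = 0.56 m³/s.
After input A: C = (3.49·7.65 + 0.56·37.6) / 4.05 = 11.79 mg/L.
After input B: C = (4.05·11.79 + 0.411·88.4) / 4.461 = 18.85 mg/L.

18.8 mg/L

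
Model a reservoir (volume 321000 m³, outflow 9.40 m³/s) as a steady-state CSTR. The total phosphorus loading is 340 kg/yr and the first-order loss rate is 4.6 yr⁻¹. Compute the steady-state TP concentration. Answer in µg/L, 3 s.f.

1.14 µg/L

Outflow Q = 9.40 m³/s × 3.156e+07 s/yr = 2.966e+08 m³/yr.
Steady-state CSTR mass balance: W = Q·C + k·V·C, so C = W/(Q + kV).
Q + kV = 2.966e+08 + 4.6·321000 = 2.981e+08 m³/yr.
C = 340/2.981e+08 = 1.14e-06 kg/m³ = 0.00114 mg/L = 1.14 µg/L.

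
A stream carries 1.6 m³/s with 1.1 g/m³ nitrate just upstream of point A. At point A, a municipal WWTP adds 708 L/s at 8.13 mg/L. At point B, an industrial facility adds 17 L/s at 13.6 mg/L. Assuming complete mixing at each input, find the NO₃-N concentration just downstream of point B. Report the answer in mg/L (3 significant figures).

708 L/s = 0.708 m³/s.
After input A: C = (1.6·1.1 + 0.708·8.13) / 2.308 = 3.257 mg/L.
17 L/s = 0.017 m³/s.
After input B: C = (2.308·3.257 + 0.017·13.6) / 2.325 = 3.332 mg/L.

3.33 mg/L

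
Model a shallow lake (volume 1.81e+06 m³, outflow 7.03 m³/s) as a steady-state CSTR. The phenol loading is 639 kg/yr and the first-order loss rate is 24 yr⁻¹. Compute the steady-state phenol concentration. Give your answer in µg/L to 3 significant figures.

Outflow Q = 7.03 m³/s × 3.156e+07 s/yr = 2.218e+08 m³/yr.
Steady-state CSTR mass balance: W = Q·C + k·V·C, so C = W/(Q + kV).
Q + kV = 2.218e+08 + 24·1.81e+06 = 2.653e+08 m³/yr.
C = 639/2.653e+08 = 2.409e-06 kg/m³ = 0.002409 mg/L = 2.409 µg/L.

2.41 µg/L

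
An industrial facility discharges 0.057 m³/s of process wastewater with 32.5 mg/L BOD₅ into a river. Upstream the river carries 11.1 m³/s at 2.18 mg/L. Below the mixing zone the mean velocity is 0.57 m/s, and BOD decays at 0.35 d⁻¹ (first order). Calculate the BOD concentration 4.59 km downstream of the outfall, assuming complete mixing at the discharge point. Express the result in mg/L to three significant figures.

2.26 mg/L

After complete mixing, C₀ = (0.057·32.5 + 11.1·2.18) / 11.16 = 2.335 mg/L.
Travel time t = 4590 m / 0.57 m/s = 8053 s = 0.0932 d.
C = 2.335·exp(−0.35·0.0932) = 2.335·0.9679 = 2.26 mg/L.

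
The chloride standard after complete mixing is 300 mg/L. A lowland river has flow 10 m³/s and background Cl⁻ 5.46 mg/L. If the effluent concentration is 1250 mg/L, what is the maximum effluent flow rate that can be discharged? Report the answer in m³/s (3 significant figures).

3.10 m³/s

Mass balance at complete mixing: C_std·(Q_w + Q_r) = Q_w·C_e + Q_r·C_b.
Rearranging, Q_w = Q_r·(C_std − C_b)/(C_e − C_std) = 10·(300 − 5.46) / (1250 − 300) = 3.1 m³/s.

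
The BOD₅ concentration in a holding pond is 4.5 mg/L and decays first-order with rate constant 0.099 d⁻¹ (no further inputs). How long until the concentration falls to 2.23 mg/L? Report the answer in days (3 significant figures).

t = ln(C₀/C)/k = ln(4.5/2.23)/0.099 = 0.7021/0.099 = 7.092 d.

7.09 d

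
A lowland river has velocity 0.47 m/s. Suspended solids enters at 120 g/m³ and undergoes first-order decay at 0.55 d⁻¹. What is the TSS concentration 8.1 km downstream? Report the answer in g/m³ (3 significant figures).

108 g/m³

Travel time t = 8.1 km / 0.47 m/s = 8100/0.47 = 1.723e+04 s = 0.1995 d.
First-order decay: C = 120·exp(−0.55·0.1995) = 120·0.8961 = 107.5 g/m³.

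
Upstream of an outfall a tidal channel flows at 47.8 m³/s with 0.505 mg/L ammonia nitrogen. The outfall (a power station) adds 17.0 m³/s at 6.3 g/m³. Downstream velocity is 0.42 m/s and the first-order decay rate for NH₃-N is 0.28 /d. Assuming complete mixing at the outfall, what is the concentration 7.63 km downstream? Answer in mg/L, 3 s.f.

After complete mixing, C₀ = (17·6.3 + 47.8·0.505) / 64.8 = 2.025 mg/L.
Travel time t = 7630 m / 0.42 m/s = 1.817e+04 s = 0.2103 d.
C = 2.025·exp(−0.28·0.2103) = 2.025·0.9428 = 1.909 mg/L.

1.91 mg/L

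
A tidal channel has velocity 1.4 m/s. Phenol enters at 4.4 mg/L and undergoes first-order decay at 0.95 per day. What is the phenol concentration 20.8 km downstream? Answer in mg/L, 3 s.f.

3.74 mg/L

Travel time t = 20.8 km / 1.4 m/s = 2.08e+04/1.4 = 1.486e+04 s = 0.172 d.
First-order decay: C = 4.4·exp(−0.95·0.172) = 4.4·0.8493 = 3.737 mg/L.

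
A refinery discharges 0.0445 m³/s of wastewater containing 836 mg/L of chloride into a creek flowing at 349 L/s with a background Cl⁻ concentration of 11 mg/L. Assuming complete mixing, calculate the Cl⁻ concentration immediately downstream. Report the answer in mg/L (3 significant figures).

349 L/s = 0.349 m³/s.
Conservation of mass across the mixing zone: C = (0.0445·836 + 0.349·11) / (0.0445 + 0.349) = 41.04/0.3935 = 104.3 mg/L.

104 mg/L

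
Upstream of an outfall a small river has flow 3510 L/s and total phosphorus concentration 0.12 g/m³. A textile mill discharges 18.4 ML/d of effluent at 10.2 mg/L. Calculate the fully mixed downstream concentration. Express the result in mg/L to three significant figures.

18.4 ML/d = 0.213 m³/s.
3510 L/s = 3.51 m³/s.
Flow-weighted mixing gives C = (0.213·10.2 + 3.51·0.12) / (0.213 + 3.51) = 2.593/3.723 = 0.6966 mg/L.

0.697 mg/L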